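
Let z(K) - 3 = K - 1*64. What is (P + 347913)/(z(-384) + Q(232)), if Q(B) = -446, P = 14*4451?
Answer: -410227/891 ≈ -460.41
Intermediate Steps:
P = 62314
z(K) = -61 + K (z(K) = 3 + (K - 1*64) = 3 + (K - 64) = 3 + (-64 + K) = -61 + K)
(P + 347913)/(z(-384) + Q(232)) = (62314 + 347913)/((-61 - 384) - 446) = 410227/(-445 - 446) = 410227/(-891) = 410227*(-1/891) = -410227/891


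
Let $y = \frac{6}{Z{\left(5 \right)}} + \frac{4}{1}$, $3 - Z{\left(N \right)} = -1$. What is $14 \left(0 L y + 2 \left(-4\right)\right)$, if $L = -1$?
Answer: $-112$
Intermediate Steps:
$Z{\left(N \right)} = 4$ ($Z{\left(N \right)} = 3 - -1 = 3 + 1 = 4$)
$y = \frac{11}{2}$ ($y = \frac{6}{4} + \frac{4}{1} = 6 \cdot \frac{1}{4} + 4 \cdot 1 = \frac{3}{2} + 4 = \frac{11}{2} \approx 5.5$)
$14 \left(0 L y + 2 \left(-4\right)\right) = 14 \left(0 \left(-1\right) \frac{11}{2} + 2 \left(-4\right)\right) = 14 \left(0 \cdot \frac{11}{2} - 8\right) = 14 \left(0 - 8\right) = 14 \left(-8\right) = -112$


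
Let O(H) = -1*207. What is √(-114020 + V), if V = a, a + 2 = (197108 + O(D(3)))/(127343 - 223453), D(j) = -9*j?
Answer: I*√1053255200461310/96110 ≈ 337.67*I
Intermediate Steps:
O(H) = -207
a = -389121/96110 (a = -2 + (197108 - 207)/(127343 - 223453) = -2 + 196901/(-96110) = -2 + 196901*(-1/96110) = -2 - 196901/96110 = -389121/96110 ≈ -4.0487)
V = -389121/96110 ≈ -4.0487
√(-114020 + V) = √(-114020 - 389121/96110) = √(-10958851321/96110) = I*√1053255200461310/96110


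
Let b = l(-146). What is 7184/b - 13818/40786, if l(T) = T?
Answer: -73756013/1488689 ≈ -49.544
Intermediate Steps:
b = -146
7184/b - 13818/40786 = 7184/(-146) - 13818/40786 = 7184*(-1/146) - 13818*1/40786 = -3592/73 - 6909/20393 = -73756013/1488689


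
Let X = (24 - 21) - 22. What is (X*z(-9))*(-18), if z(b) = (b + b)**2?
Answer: 110808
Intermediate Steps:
z(b) = 4*b**2 (z(b) = (2*b)**2 = 4*b**2)
X = -19 (X = 3 - 22 = -19)
(X*z(-9))*(-18) = -76*(-9)**2*(-18) = -76*81*(-18) = -19*324*(-18) = -6156*(-18) = 110808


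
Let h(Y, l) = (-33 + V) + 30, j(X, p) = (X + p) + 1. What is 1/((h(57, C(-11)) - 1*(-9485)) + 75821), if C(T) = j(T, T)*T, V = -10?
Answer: 1/85293 ≈ 1.1724e-5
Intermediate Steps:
j(X, p) = 1 + X + p
C(T) = T*(1 + 2*T) (C(T) = (1 + T + T)*T = (1 + 2*T)*T = T*(1 + 2*T))
h(Y, l) = -13 (h(Y, l) = (-33 - 10) + 30 = -43 + 30 = -13)
1/((h(57, C(-11)) - 1*(-9485)) + 75821) = 1/((-13 - 1*(-9485)) + 75821) = 1/((-13 + 9485) + 75821) = 1/(9472 + 75821) = 1/85293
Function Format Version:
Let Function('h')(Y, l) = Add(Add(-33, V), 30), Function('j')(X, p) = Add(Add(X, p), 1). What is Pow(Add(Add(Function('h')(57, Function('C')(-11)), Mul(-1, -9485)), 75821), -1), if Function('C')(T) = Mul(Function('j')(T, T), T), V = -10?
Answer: Rational(1, 85293) ≈ 1.1724e-5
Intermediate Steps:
Function('j')(X, p) = Add(1, X, p)
Function('C')(T) = Mul(T, Add(1, Mul(2, T))) (Function('C')(T) = Mul(Add(1, T, T), T) = Mul(Add(1, Mul(2, T)), T) = Mul(T, Add(1, Mul(2, T))))
Function('h')(Y, l) = -13 (Function('h')(Y, l) = Add(Add(-33, -10), 30) = Add(-43, 30) = -13)
Pow(Add(Add(Function('h')(57, Function('C')(-11)), Mul(-1, -9485)), 75821), -1) = Pow(Add(Add(-13, Mul(-1, -9485)), 75821), -1) = Pow(Add(Add(-13, 9485), 75821), -1) = Pow(Add(9472, 75821), -1) = Pow(85293, -1) = Rational(1, 85293)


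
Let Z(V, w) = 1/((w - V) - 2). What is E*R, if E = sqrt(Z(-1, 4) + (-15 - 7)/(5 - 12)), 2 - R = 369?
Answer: -367*sqrt(1533)/21 ≈ -684.25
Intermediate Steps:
R = -367 (R = 2 - 1*369 = 2 - 369 = -367)
Z(V, w) = 1/(-2 + w - V)
E = sqrt(1533)/21 (E = sqrt(1/(-2 + 4 - 1*(-1)) + (-15 - 7)/(5 - 12)) = sqrt(1/(-2 + 4 + 1) - 22/(-7)) = sqrt(1/3 - 22*(-1/7)) = sqrt(1/3 + 22/7) = sqrt(73/21) = sqrt(1533)/21 ≈ 1.8645)
E*R = (sqrt(1533)/21)*(-367) = -367*sqrt(1533)/21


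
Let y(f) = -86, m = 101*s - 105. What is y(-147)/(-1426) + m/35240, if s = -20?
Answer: 39/5025224 ≈ 7.7608e-6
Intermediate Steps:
m = -2125 (m = 101*(-20) - 105 = -2020 - 105 = -2125)
y(-147)/(-1426) + m/35240 = -86/(-1426) - 2125/35240 = -86*(-1/1426) - 2125*1/35240 = 43/713 - 425/7048 = 39/5025224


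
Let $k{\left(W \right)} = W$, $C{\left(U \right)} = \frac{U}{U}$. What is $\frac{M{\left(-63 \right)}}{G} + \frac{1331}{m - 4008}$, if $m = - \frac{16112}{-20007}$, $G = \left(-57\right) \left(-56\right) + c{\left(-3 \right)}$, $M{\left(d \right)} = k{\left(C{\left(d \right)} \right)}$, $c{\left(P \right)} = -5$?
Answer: $- \frac{4462497965}{13447788712} \approx -0.33184$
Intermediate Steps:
$C{\left(U \right)} = 1$
$M{\left(d \right)} = 1$
$G = 3187$ ($G = \left(-57\right) \left(-56\right) - 5 = 3192 - 5 = 3187$)
$m = \frac{848}{1053}$ ($m = \left(-16112\right) \left(- \frac{1}{20007}\right) = \frac{848}{1053} \approx 0.80532$)
$\frac{M{\left(-63 \right)}}{G} + \frac{1331}{m - 4008} = 1 \cdot \frac{1}{3187} + \frac{1331}{\frac{848}{1053} - 4008} = 1 \cdot \frac{1}{3187} + \frac{1331}{- \frac{4219576}{1053}} = \frac{1}{3187} + 1331 \left(- \frac{1053}{4219576}\right) = \frac{1}{3187} - \frac{1401543}{4219576} = - \frac{4462497965}{13447788712}$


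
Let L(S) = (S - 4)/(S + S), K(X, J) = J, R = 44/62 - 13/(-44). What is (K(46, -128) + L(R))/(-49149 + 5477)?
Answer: 355061/119748624 ≈ 0.0029651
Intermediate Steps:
R = 1371/1364 (R = 44*(1/62) - 13*(-1/44) = 22/31 + 13/44 = 1371/1364 ≈ 1.0051)
L(S) = (-4 + S)/(2*S) (L(S) = (-4 + S)/((2*S)) = (-4 + S)*(1/(2*S)) = (-4 + S)/(2*S))
(K(46, -128) + L(R))/(-49149 + 5477) = (-128 + (-4 + 1371/1364)/(2*(1371/1364)))/(-49149 + 5477) = (-128 + (½)*(1364/1371)*(-4085/1364))/(-43672) = (-128 - 4085/2742)*(-1/43672) = -355061/2742*(-1/43672) = 355061/119748624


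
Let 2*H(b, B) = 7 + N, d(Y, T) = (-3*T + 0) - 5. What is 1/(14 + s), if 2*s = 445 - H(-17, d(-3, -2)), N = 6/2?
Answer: 1/234 ≈ 0.0042735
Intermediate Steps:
N = 3 (N = 6*(½) = 3)
d(Y, T) = -5 - 3*T (d(Y, T) = -3*T - 5 = -5 - 3*T)
H(b, B) = 5 (H(b, B) = (7 + 3)/2 = (½)*10 = 5)
s = 220 (s = (445 - 1*5)/2 = (445 - 5)/2 = (½)*440 = 220)
1/(14 + s) = 1/(14 + 220) = 1/234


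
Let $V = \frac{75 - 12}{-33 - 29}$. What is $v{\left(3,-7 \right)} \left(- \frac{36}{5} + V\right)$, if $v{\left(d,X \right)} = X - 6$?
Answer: $\frac{33111}{310} \approx 106.81$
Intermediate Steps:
$v{\left(d,X \right)} = -6 + X$ ($v{\left(d,X \right)} = X - 6 = -6 + X$)
$V = - \frac{63}{62}$ ($V = \frac{63}{-62} = 63 \left(- \frac{1}{62}\right) = - \frac{63}{62} \approx -1.0161$)
$v{\left(3,-7 \right)} \left(- \frac{36}{5} + V\right) = \left(-6 - 7\right) \left(- \frac{36}{5} - \frac{63}{62}\right) = - 13 \left(\left(-36\right) \frac{1}{5} - \frac{63}{62}\right) = - 13 \left(- \frac{36}{5} - \frac{63}{62}\right) = \left(-13\right) \left(- \frac{2547}{310}\right) = \frac{33111}{310}$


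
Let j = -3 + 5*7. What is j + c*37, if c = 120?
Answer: 4472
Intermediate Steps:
j = 32 (j = -3 + 35 = 32)
j + c*37 = 32 + 120*37 = 32 + 4440 = 4472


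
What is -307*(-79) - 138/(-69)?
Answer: 24255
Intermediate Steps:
-307*(-79) - 138/(-69) = 24253 - 138*(-1/69) = 24253 + 2 = 24255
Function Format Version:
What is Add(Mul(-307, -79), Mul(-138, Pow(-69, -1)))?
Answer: 24255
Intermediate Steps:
Add(Mul(-307, -79), Mul(-138, Pow(-69, -1))) = Add(24253, Mul(-138, Rational(-1, 69))) = Add(24253, 2) = 24255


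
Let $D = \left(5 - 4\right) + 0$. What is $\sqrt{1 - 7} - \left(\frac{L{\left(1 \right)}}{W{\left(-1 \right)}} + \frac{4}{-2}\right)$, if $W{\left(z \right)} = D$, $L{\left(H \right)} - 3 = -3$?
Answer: $2 + i \sqrt{6} \approx 2.0 + 2.4495 i$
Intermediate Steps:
$L{\left(H \right)} = 0$ ($L{\left(H \right)} = 3 - 3 = 0$)
$D = 1$ ($D = 1 + 0 = 1$)
$W{\left(z \right)} = 1$
$\sqrt{1 - 7} - \left(\frac{L{\left(1 \right)}}{W{\left(-1 \right)}} + \frac{4}{-2}\right) = \sqrt{1 - 7} - \left(\frac{0}{1} + \frac{4}{-2}\right) = \sqrt{-6} - \left(0 \cdot 1 + 4 \left(- \frac{1}{2}\right)\right) = i \sqrt{6} - \left(0 - 2\right) = i \sqrt{6} - -2 = i \sqrt{6} + 2 = 2 + i \sqrt{6}$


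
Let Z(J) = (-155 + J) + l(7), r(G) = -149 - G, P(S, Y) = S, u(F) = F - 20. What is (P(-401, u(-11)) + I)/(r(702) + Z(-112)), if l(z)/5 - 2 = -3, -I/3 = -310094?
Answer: -929881/1123 ≈ -828.03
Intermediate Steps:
I = 930282 (I = -3*(-310094) = 930282)
u(F) = -20 + F
l(z) = -5 (l(z) = 10 + 5*(-3) = 10 - 15 = -5)
Z(J) = -160 + J (Z(J) = (-155 + J) - 5 = -160 + J)
(P(-401, u(-11)) + I)/(r(702) + Z(-112)) = (-401 + 930282)/((-149 - 1*702) + (-160 - 112)) = 929881/((-149 - 702) - 272) = 929881/(-851 - 272) = 929881/(-1123) = 929881*(-1/1123) = -929881/1123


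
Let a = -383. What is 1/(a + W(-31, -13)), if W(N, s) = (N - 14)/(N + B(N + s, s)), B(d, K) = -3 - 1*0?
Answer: -34/12977 ≈ -0.0026200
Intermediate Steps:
B(d, K) = -3 (B(d, K) = -3 + 0 = -3)
W(N, s) = (-14 + N)/(-3 + N) (W(N, s) = (N - 14)/(N - 3) = (-14 + N)/(-3 + N))
1/(a + W(-31, -13)) = 1/(-383 + (-14 - 31)/(-3 - 31)) = 1/(-383 - 45/(-34)) = 1/(-383 - 1/34*(-45)) = 1/(-383 + 45/34) = 1/(-12977/34) = -34/12977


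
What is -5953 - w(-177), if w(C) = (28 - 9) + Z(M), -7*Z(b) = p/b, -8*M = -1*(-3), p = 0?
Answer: -5972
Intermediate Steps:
M = -3/8 (M = -(-1)*(-3)/8 = -⅛*3 = -3/8 ≈ -0.37500)
Z(b) = 0 (Z(b) = -0/b = -⅐*0 = 0)
w(C) = 19 (w(C) = (28 - 9) + 0 = 19 + 0 = 19)
-5953 - w(-177) = -5953 - 1*19 = -5953 - 19 = -5972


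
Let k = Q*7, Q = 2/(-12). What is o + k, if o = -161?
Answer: -973/6 ≈ -162.17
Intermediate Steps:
Q = -⅙ (Q = 2*(-1/12) = -⅙ ≈ -0.16667)
k = -7/6 (k = -⅙*7 = -7/6 ≈ -1.1667)
o + k = -161 - 7/6 = -973/6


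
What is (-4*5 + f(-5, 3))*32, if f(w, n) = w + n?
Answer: -704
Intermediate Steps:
f(w, n) = n + w
(-4*5 + f(-5, 3))*32 = (-4*5 + (3 - 5))*32 = (-20 - 2)*32 = -22*32 = -704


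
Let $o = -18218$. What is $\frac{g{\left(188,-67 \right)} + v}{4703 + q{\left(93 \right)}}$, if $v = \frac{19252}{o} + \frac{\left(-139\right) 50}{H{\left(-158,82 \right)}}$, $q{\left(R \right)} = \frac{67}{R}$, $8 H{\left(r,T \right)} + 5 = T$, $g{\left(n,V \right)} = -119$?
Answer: $- \frac{54932065317}{306821562278} \approx -0.17904$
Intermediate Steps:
$H{\left(r,T \right)} = - \frac{5}{8} + \frac{T}{8}$
$v = - \frac{507201602}{701393}$ ($v = \frac{19252}{-18218} + \frac{\left(-139\right) 50}{- \frac{5}{8} + \frac{1}{8} \cdot 82} = 19252 \left(- \frac{1}{18218}\right) - \frac{6950}{- \frac{5}{8} + \frac{41}{4}} = - \frac{9626}{9109} - \frac{6950}{\frac{77}{8}} = - \frac{9626}{9109} - \frac{55600}{77} = - \frac{507201602}{701393} \approx -723.13$)
$\frac{g{\left(188,-67 \right)} + v}{4703 + q{\left(93 \right)}} = \frac{-119 - \frac{507201602}{701393}}{4703 + \frac{67}{93}} = - \frac{590667369}{701393 \left(4703 + 67 \cdot \frac{1}{93}\right)} = - \frac{590667369}{701393 \left(4703 + \frac{67}{93}\right)} = - \frac{590667369}{701393 \cdot \frac{437446}{93}} = \left(- \frac{590667369}{701393}\right) \frac{93}{437446} = - \frac{54932065317}{306821562278}$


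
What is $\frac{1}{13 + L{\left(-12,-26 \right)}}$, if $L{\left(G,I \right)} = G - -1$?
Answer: $\frac{1}{2} \approx 0.5$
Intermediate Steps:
$L{\left(G,I \right)} = 1 + G$ ($L{\left(G,I \right)} = G + 1 = 1 + G$)
$\frac{1}{13 + L{\left(-12,-26 \right)}} = \frac{1}{13 + \left(1 - 12\right)} = \frac{1}{13 - 11} = \frac{1}{2}$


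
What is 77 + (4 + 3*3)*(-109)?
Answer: -1340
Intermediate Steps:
77 + (4 + 3*3)*(-109) = 77 + (4 + 9)*(-109) = 77 + 13*(-109) = 77 - 1417 = -1340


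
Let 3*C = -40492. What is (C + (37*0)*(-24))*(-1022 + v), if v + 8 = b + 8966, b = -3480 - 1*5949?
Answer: 60454556/3 ≈ 2.0152e+7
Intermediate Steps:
C = -40492/3 (C = (1/3)*(-40492) = -40492/3 ≈ -13497.)
b = -9429 (b = -3480 - 5949 = -9429)
v = -471 (v = -8 + (-9429 + 8966) = -8 - 463 = -471)
(C + (37*0)*(-24))*(-1022 + v) = (-40492/3 + (37*0)*(-24))*(-1022 - 471) = (-40492/3 + 0*(-24))*(-1493) = (-40492/3 + 0)*(-1493) = -40492/3*(-1493) = 60454556/3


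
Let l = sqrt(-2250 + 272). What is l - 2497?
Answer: -2497 + I*sqrt(1978) ≈ -2497.0 + 44.475*I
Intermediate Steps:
l = I*sqrt(1978) (l = sqrt(-1978) = I*sqrt(1978) ≈ 44.475*I)
l - 2497 = I*sqrt(1978) - 2497 = -2497 + I*sqrt(1978)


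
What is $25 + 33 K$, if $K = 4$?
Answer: $157$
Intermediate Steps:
$25 + 33 K = 25 + 33 \cdot 4 = 25 + 132 = 157$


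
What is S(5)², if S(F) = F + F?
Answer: 100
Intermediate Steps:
S(F) = 2*F
S(5)² = (2*5)² = 10² = 100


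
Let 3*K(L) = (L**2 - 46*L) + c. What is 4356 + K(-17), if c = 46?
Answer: 14185/3 ≈ 4728.3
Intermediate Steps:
K(L) = 46/3 - 46*L/3 + L**2/3 (K(L) = ((L**2 - 46*L) + 46)/3 = (46 + L**2 - 46*L)/3 = 46/3 - 46*L/3 + L**2/3)
4356 + K(-17) = 4356 + (46/3 - 46/3*(-17) + (1/3)*(-17)**2) = 4356 + (46/3 + 782/3 + (1/3)*289) = 4356 + (46/3 + 782/3 + 289/3) = 4356 + 1117/3 = 14185/3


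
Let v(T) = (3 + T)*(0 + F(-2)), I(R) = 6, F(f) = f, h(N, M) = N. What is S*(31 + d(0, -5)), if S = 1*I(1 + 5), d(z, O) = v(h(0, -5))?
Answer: 150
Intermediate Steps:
v(T) = -6 - 2*T (v(T) = (3 + T)*(0 - 2) = (3 + T)*(-2) = -6 - 2*T)
d(z, O) = -6 (d(z, O) = -6 - 2*0 = -6 + 0 = -6)
S = 6 (S = 1*6 = 6)
S*(31 + d(0, -5)) = 6*(31 - 6) = 6*25 = 150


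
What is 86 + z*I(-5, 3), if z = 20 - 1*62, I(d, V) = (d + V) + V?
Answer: 44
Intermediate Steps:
I(d, V) = d + 2*V (I(d, V) = (V + d) + V = d + 2*V)
z = -42 (z = 20 - 62 = -42)
86 + z*I(-5, 3) = 86 - 42*(-5 + 2*3) = 86 - 42*(-5 + 6) = 86 - 42*1 = 86 - 42 = 44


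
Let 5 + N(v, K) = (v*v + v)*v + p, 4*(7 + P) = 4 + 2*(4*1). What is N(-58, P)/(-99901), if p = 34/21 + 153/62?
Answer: 249657085/130071102 ≈ 1.9194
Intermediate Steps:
p = 5321/1302 (p = 34*(1/21) + 153*(1/62) = 34/21 + 153/62 = 5321/1302 ≈ 4.0868)
P = -4 (P = -7 + (4 + 2*(4*1))/4 = -7 + (4 + 2*4)/4 = -7 + (4 + 8)/4 = -7 + (1/4)*12 = -7 + 3 = -4)
N(v, K) = -1189/1302 + v*(v + v**2) (N(v, K) = -5 + ((v*v + v)*v + 5321/1302) = -5 + ((v**2 + v)*v + 5321/1302) = -5 + ((v + v**2)*v + 5321/1302) = -5 + (v*(v + v**2) + 5321/1302) = -5 + (5321/1302 + v*(v + v**2)) = -1189/1302 + v*(v + v**2))
N(-58, P)/(-99901) = (-1189/1302 + (-58)**2 + (-58)**3)/(-99901) = (-1189/1302 + 3364 - 195112)*(-1/99901) = -249657085/1302*(-1/99901) = 249657085/130071102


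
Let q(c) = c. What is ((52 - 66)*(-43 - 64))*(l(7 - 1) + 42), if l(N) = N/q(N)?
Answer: 64414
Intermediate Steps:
l(N) = 1 (l(N) = N/N = 1)
((52 - 66)*(-43 - 64))*(l(7 - 1) + 42) = ((52 - 66)*(-43 - 64))*(1 + 42) = -14*(-107)*43 = 1498*43 = 64414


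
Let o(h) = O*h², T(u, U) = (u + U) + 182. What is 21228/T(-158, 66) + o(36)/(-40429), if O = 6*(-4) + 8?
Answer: 143348842/606435 ≈ 236.38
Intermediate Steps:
O = -16 (O = -24 + 8 = -16)
T(u, U) = 182 + U + u (T(u, U) = (U + u) + 182 = 182 + U + u)
o(h) = -16*h²
21228/T(-158, 66) + o(36)/(-40429) = 21228/(182 + 66 - 158) - 16*36²/(-40429) = 21228/90 - 16*1296*(-1/40429) = 21228*(1/90) - 20736*(-1/40429) = 3538/15 + 20736/40429 = 143348842/606435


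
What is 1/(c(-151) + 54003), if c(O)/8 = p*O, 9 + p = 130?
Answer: -1/92165 ≈ -1.0850e-5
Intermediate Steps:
p = 121 (p = -9 + 130 = 121)
c(O) = 968*O (c(O) = 8*(121*O) = 968*O)
1/(c(-151) + 54003) = 1/(968*(-151) + 54003) = 1/(-146168 + 54003) = 1/(-92165) = -1/92165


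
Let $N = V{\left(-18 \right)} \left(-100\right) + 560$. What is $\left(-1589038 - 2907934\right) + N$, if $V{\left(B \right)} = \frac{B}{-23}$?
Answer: $- \frac{103419276}{23} \approx -4.4965 \cdot 10^{6}$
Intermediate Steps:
$V{\left(B \right)} = - \frac{B}{23}$ ($V{\left(B \right)} = B \left(- \frac{1}{23}\right) = - \frac{B}{23}$)
$N = \frac{11080}{23}$ ($N = \left(- \frac{1}{23}\right) \left(-18\right) \left(-100\right) + 560 = \frac{18}{23} \left(-100\right) + 560 = - \frac{1800}{23} + 560 = \frac{11080}{23} \approx 481.74$)
$\left(-1589038 - 2907934\right) + N = \left(-1589038 - 2907934\right) + \frac{11080}{23} = -4496972 + \frac{11080}{23} = - \frac{103419276}{23}$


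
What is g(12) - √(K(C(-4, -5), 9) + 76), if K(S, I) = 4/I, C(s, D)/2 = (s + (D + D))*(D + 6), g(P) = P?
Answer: 12 - 4*√43/3 ≈ 3.2567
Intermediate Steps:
C(s, D) = 2*(6 + D)*(s + 2*D) (C(s, D) = 2*((s + (D + D))*(D + 6)) = 2*((s + 2*D)*(6 + D)) = 2*((6 + D)*(s + 2*D)) = 2*(6 + D)*(s + 2*D))
g(12) - √(K(C(-4, -5), 9) + 76) = 12 - √(4/9 + 76) = 12 - √(688/9) = 12 - 4*√43/3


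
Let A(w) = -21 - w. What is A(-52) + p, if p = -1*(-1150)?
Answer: 1181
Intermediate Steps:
p = 1150
A(-52) + p = (-21 - 1*(-52)) + 1150 = (-21 + 52) + 1150 = 31 + 1150 = 1181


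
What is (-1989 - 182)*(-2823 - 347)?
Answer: 6882070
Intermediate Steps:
(-1989 - 182)*(-2823 - 347) = -2171*(-3170) = 6882070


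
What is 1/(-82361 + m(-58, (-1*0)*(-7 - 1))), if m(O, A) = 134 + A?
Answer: -1/82227 ≈ -1.2161e-5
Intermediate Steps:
1/(-82361 + m(-58, (-1*0)*(-7 - 1))) = 1/(-82361 + (134 + (-1*0)*(-7 - 1))) = 1/(-82361 + (134 + 0*(-8))) = 1/(-82361 + (134 + 0)) = 1/(-82361 + 134) = 1/(-82227) = -1/82227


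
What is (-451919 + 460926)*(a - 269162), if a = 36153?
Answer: -2098712063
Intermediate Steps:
(-451919 + 460926)*(a - 269162) = (-451919 + 460926)*(36153 - 269162) = 9007*(-233009) = -2098712063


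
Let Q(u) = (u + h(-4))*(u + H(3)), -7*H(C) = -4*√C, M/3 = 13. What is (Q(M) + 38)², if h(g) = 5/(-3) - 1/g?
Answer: 5321747491/2352 + 904255*√3/14 ≈ 2.3745e+6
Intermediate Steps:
M = 39 (M = 3*13 = 39)
H(C) = 4*√C/7 (H(C) = -(-4)*√C/7 = 4*√C/7)
h(g) = -5/3 - 1/g (h(g) = 5*(-⅓) - 1/g = -5/3 - 1/g)
Q(u) = (-17/12 + u)*(u + 4*√3/7) (Q(u) = (u + (-5/3 - 1/(-4)))*(u + 4*√3/7) = (u + (-5/3 - 1*(-¼)))*(u + 4*√3/7) = (u + (-5/3 + ¼))*(u + 4*√3/7) = (u - 17/12)*(u + 4*√3/7) = (-17/12 + u)*(u + 4*√3/7))
(Q(M) + 38)² = ((39² - 17/12*39 - 17*√3/21 + (4/7)*39*√3) + 38)² = ((1521 - 221/4 - 17*√3/21 + 156*√3/7) + 38)² = ((5863/4 + 451*√3/21) + 38)² = (6015/4 + 451*√3/21)²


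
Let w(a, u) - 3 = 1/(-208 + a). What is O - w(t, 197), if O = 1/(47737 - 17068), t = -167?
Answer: -11490527/3833625 ≈ -2.9973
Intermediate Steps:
w(a, u) = 3 + 1/(-208 + a)
O = 1/30669 ≈ 3.2606e-5
O - w(t, 197) = 1/30669 - (-623 + 3*(-167))/(-208 - 167) = 1/30669 - (-623 - 501)/(-375) = 1/30669 - (-1)*(-1124)/375 = 1/30669 - 1*1124/375 = 1/30669 - 1124/375 = -11490527/3833625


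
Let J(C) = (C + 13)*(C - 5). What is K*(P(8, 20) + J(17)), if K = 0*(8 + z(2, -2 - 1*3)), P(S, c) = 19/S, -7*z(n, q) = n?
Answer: 0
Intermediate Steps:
z(n, q) = -n/7
J(C) = (-5 + C)*(13 + C) (J(C) = (13 + C)*(-5 + C) = (-5 + C)*(13 + C))
K = 0 (K = 0*(8 - ⅐*2) = 0*(8 - 2/7) = 0*(54/7) = 0)
K*(P(8, 20) + J(17)) = 0*(19/8 + (-65 + 17² + 8*17)) = 0*(19*(⅛) + (-65 + 289 + 136)) = 0*(19/8 + 360) = 0*(2899/8) = 0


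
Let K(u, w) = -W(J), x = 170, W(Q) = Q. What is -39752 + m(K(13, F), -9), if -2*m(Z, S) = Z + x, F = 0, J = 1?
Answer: -79673/2 ≈ -39837.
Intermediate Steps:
K(u, w) = -1 (K(u, w) = -1*1 = -1)
m(Z, S) = -85 - Z/2 (m(Z, S) = -(Z + 170)/2 = -(170 + Z)/2 = -85 - Z/2)
-39752 + m(K(13, F), -9) = -39752 + (-85 - 1/2*(-1)) = -39752 + (-85 + 1/2) = -39752 - 169/2 = -79673/2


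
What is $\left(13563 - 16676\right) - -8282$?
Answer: $5169$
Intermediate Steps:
$\left(13563 - 16676\right) - -8282 = -3113 + \left(-2520 + 10802\right) = -3113 + 8282 = 5169$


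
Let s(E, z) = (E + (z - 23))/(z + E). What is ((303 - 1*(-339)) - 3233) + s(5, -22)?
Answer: -44007/17 ≈ -2588.6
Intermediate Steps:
s(E, z) = (-23 + E + z)/(E + z) (s(E, z) = (E + (-23 + z))/(E + z) = (-23 + E + z)/(E + z))
((303 - 1*(-339)) - 3233) + s(5, -22) = ((303 - 1*(-339)) - 3233) + (-23 + 5 - 22)/(5 - 22) = ((303 + 339) - 3233) - 40/(-17) = (642 - 3233) - 1/17*(-40) = -2591 + 40/17 = -44007/17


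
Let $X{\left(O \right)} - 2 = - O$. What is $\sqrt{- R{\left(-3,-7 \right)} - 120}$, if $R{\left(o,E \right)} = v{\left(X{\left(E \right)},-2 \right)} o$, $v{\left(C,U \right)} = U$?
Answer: $3 i \sqrt{14} \approx 11.225 i$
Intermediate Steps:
$X{\left(O \right)} = 2 - O$
$R{\left(o,E \right)} = - 2 o$
$\sqrt{- R{\left(-3,-7 \right)} - 120} = \sqrt{- \left(-2\right) \left(-3\right) - 120} = \sqrt{\left(-1\right) 6 - 120} = \sqrt{-6 - 120} = \sqrt{-126} = 3 i \sqrt{14}$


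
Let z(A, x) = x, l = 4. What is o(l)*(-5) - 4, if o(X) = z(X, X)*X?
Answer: -84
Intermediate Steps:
o(X) = X² (o(X) = X*X = X²)
o(l)*(-5) - 4 = 4²*(-5) - 4 = 16*(-5) - 4 = -80 - 4 = -84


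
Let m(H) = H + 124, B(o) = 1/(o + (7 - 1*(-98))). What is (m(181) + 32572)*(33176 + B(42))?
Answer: 53445651207/49 ≈ 1.0907e+9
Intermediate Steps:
B(o) = 1/(105 + o) (B(o) = 1/(o + (7 + 98)) = 1/(o + 105) = 1/(105 + o))
m(H) = 124 + H
(m(181) + 32572)*(33176 + B(42)) = ((124 + 181) + 32572)*(33176 + 1/(105 + 42)) = (305 + 32572)*(33176 + 1/147) = 32877*(33176 + 1/147) = 32877*(4876873/147) = 53445651207/49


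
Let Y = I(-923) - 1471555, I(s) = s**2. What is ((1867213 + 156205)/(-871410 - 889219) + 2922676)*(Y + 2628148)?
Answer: 10335344247834376292/1760629 ≈ 5.8703e+12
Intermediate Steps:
Y = -619626 (Y = (-923)**2 - 1471555 = 851929 - 1471555 = -619626)
((1867213 + 156205)/(-871410 - 889219) + 2922676)*(Y + 2628148) = ((1867213 + 156205)/(-871410 - 889219) + 2922676)*(-619626 + 2628148) = (2023418/(-1760629) + 2922676)*2008522 = (2023418*(-1/1760629) + 2922676)*2008522 = (-2023418/1760629 + 2922676)*2008522 = (5145746099786/1760629)*2008522 = 10335344247834376292/1760629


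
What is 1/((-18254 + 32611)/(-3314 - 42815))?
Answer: -46129/14357 ≈ -3.2130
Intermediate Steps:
1/((-18254 + 32611)/(-3314 - 42815)) = 1/(14357/(-46129)) = 1/(14357*(-1/46129)) = 1/(-14357/46129) = -46129/14357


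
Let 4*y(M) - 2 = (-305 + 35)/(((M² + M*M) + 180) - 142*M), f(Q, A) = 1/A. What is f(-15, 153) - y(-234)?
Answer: -479117/971856 ≈ -0.49299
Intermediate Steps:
y(M) = ½ - 135/(2*(180 - 142*M + 2*M²)) (y(M) = ½ + ((-305 + 35)/(((M² + M*M) + 180) - 142*M))/4 = ½ + (-270/(((M² + M²) + 180) - 142*M))/4 = ½ + (-270/((2*M² + 180) - 142*M))/4 = ½ + (-270/((180 + 2*M²) - 142*M))/4 = ½ + (-270/(180 - 142*M + 2*M²))/4 = ½ - 135/(2*(180 - 142*M + 2*M²)))
f(-15, 153) - y(-234) = 1/153 - (45 - 142*(-234) + 2*(-234)²)/(4*(90 + (-234)² - 71*(-234))) = 1/153 - (45 + 33228 + 2*54756)/(4*(90 + 54756 + 16614)) = 1/153 - (45 + 33228 + 109512)/(4*71460) = 1/153 - 142785/(4*71460) = 1/153 - 1*3173/6352 = 1/153 - 3173/6352 = -479117/971856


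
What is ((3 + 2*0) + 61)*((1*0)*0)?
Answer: 0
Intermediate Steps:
((3 + 2*0) + 61)*((1*0)*0) = ((3 + 0) + 61)*(0*0) = (3 + 61)*0 = 64*0 = 0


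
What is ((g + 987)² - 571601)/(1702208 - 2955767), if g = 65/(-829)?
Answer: -276554870123/861497140719 ≈ -0.32102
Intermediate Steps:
g = -65/829 (g = 65*(-1/829) = -65/829 ≈ -0.078408)
((g + 987)² - 571601)/(1702208 - 2955767) = ((-65/829 + 987)² - 571601)/(1702208 - 2955767) = ((818158/829)² - 571601)/(-1253559) = (669382512964/687241 - 571601)*(-1/1253559) = (276554870123/687241)*(-1/1253559) = -276554870123/861497140719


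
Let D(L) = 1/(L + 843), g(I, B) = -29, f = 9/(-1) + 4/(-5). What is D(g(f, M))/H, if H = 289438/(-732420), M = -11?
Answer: -183105/58900633 ≈ -0.0031087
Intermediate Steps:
f = -49/5 (f = 9*(-1) + 4*(-⅕) = -9 - ⅘ = -49/5 ≈ -9.8000)
H = -144719/366210 (H = 289438*(-1/732420) = -144719/366210 ≈ -0.39518)
D(L) = 1/(843 + L)
D(g(f, M))/H = 1/((843 - 29)*(-144719/366210)) = -366210/144719/814 = (1/814)*(-366210/144719) = -183105/58900633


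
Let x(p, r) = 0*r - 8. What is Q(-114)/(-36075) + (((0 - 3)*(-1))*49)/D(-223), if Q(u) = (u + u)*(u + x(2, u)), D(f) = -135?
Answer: -201293/108225 ≈ -1.8599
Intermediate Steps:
x(p, r) = -8 (x(p, r) = 0 - 8 = -8)
Q(u) = 2*u*(-8 + u) (Q(u) = (u + u)*(u - 8) = (2*u)*(-8 + u) = 2*u*(-8 + u))
Q(-114)/(-36075) + (((0 - 3)*(-1))*49)/D(-223) = (2*(-114)*(-8 - 114))/(-36075) + (((0 - 3)*(-1))*49)/(-135) = (2*(-114)*(-122))*(-1/36075) + (-3*(-1)*49)*(-1/135) = 27816*(-1/36075) + (3*49)*(-1/135) = -9272/12025 + 147*(-1/135) = -9272/12025 - 49/45 = -201293/108225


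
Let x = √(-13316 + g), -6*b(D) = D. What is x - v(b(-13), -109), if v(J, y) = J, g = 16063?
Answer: -13/6 + √2747 ≈ 50.245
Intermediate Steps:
b(D) = -D/6
x = √2747 (x = √(-13316 + 16063) = √2747 ≈ 52.412)
x - v(b(-13), -109) = √2747 - (-1)*(-13)/6 = √2747 - 1*13/6 = √2747 - 13/6 = -13/6 + √2747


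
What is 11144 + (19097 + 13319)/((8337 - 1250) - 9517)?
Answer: 13523752/1215 ≈ 11131.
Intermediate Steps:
11144 + (19097 + 13319)/((8337 - 1250) - 9517) = 11144 + 32416/(7087 - 9517) = 11144 + 32416/(-2430) = 11144 + 32416*(-1/2430) = 11144 - 16208/1215 = 13523752/1215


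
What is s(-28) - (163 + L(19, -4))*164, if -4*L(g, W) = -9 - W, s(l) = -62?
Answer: -26999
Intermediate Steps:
L(g, W) = 9/4 + W/4 (L(g, W) = -(-9 - W)/4 = 9/4 + W/4)
s(-28) - (163 + L(19, -4))*164 = -62 - (163 + (9/4 + (¼)*(-4)))*164 = -62 - (163 + (9/4 - 1))*164 = -62 - (163 + 5/4)*164 = -62 - 657*164/4 = -62 - 1*26937 = -62 - 26937 = -26999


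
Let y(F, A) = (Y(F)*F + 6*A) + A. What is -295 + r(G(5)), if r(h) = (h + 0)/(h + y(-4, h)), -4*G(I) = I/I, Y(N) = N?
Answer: -16521/56 ≈ -295.02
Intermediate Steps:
G(I) = -¼ (G(I) = -I/(4*I) = -¼*1 = -¼)
y(F, A) = F² + 7*A (y(F, A) = (F*F + 6*A) + A = (F² + 6*A) + A = F² + 7*A)
r(h) = h/(16 + 8*h) (r(h) = (h + 0)/(h + ((-4)² + 7*h)) = h/(h + (16 + 7*h)) = h/(16 + 8*h))
-295 + r(G(5)) = -295 + (⅛)*(-¼)/(2 - ¼) = -295 + (⅛)*(-¼)/(7/4) = -295 + (⅛)*(-¼)*(4/7) = -295 - 1/56 = -16521/56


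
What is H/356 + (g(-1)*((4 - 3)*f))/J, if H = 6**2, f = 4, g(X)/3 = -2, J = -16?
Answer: 285/178 ≈ 1.6011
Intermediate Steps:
g(X) = -6 (g(X) = 3*(-2) = -6)
H = 36
H/356 + (g(-1)*((4 - 3)*f))/J = 36/356 - 6*(4 - 3)*4/(-16) = 36*(1/356) - 6*4*(-1/16) = 9/89 - 6*4*(-1/16) = 9/89 - 24*(-1/16) = 9/89 + 3/2 = 285/178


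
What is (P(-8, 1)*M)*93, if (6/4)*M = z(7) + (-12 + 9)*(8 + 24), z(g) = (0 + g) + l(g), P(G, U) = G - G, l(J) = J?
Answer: 0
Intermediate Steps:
P(G, U) = 0
z(g) = 2*g (z(g) = (0 + g) + g = g + g = 2*g)
M = -164/3 (M = 2*(2*7 + (-12 + 9)*(8 + 24))/3 = 2*(14 - 3*32)/3 = 2*(14 - 96)/3 = (⅔)*(-82) = -164/3 ≈ -54.667)
(P(-8, 1)*M)*93 = (0*(-164/3))*93 = 0*93 = 0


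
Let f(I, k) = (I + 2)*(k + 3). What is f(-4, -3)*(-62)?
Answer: 0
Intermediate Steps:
f(I, k) = (2 + I)*(3 + k)
f(-4, -3)*(-62) = (6 + 2*(-3) + 3*(-4) - 4*(-3))*(-62) = (6 - 6 - 12 + 12)*(-62) = 0*(-62) = 0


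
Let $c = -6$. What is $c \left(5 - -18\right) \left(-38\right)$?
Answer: $5244$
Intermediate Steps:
$c \left(5 - -18\right) \left(-38\right) = - 6 \left(5 - -18\right) \left(-38\right) = - 6 \left(5 + 18\right) \left(-38\right) = \left(-6\right) 23 \left(-38\right) = \left(-138\right) \left(-38\right) = 5244$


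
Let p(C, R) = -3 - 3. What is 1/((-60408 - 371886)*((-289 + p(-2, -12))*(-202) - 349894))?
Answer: 1/125496677376 ≈ 7.9683e-12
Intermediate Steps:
p(C, R) = -6
1/((-60408 - 371886)*((-289 + p(-2, -12))*(-202) - 349894)) = 1/((-60408 - 371886)*((-289 - 6)*(-202) - 349894)) = 1/(-432294*(-295*(-202) - 349894)) = 1/(-432294*(59590 - 349894)) = 1/(-432294*(-290304)) = 1/125496677376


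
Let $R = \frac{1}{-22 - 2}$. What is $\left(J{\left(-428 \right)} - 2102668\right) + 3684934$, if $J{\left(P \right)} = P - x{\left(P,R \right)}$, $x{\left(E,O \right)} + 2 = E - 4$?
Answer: $1582272$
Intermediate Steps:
$R = - \frac{1}{24}$ ($R = \frac{1}{-24} = - \frac{1}{24} \approx -0.041667$)
$x{\left(E,O \right)} = -6 + E$ ($x{\left(E,O \right)} = -2 + \left(E - 4\right) = -2 + \left(-4 + E\right) = -6 + E$)
$J{\left(P \right)} = 6$ ($J{\left(P \right)} = P - \left(-6 + P\right) = 6$)
$\left(J{\left(-428 \right)} - 2102668\right) + 3684934 = \left(6 - 2102668\right) + 3684934 = -2102662 + 3684934 = 1582272$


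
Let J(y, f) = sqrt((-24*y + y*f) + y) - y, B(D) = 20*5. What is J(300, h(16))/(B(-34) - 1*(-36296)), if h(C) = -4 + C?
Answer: -25/3033 + 5*I*sqrt(33)/18198 ≈ -0.0082427 + 0.0015783*I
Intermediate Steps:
B(D) = 100
J(y, f) = sqrt(-23*y + f*y) - y (J(y, f) = sqrt((-24*y + f*y) + y) - y = sqrt(-23*y + f*y) - y)
J(300, h(16))/(B(-34) - 1*(-36296)) = (sqrt(300*(-23 + (-4 + 16))) - 1*300)/(100 - 1*(-36296)) = (sqrt(300*(-23 + 12)) - 300)/(100 + 36296) = (sqrt(300*(-11)) - 300)/36396 = (sqrt(-3300) - 300)*(1/36396) = (10*I*sqrt(33) - 300)*(1/36396) = (-300 + 10*I*sqrt(33))*(1/36396) = -25/3033 + 5*I*sqrt(33)/18198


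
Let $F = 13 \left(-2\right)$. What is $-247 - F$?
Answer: $-221$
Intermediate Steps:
$F = -26$
$-247 - F = -247 - -26 = -247 + 26 = -221$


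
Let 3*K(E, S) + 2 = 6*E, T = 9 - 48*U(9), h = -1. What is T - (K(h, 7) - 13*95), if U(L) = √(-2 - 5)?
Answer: 3740/3 - 48*I*√7 ≈ 1246.7 - 127.0*I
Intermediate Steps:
U(L) = I*√7 (U(L) = √(-7) = I*√7)
T = 9 - 48*I*√7 ≈ 9.0 - 127.0*I
K(E, S) = -⅔ + 2*E (K(E, S) = -⅔ + (6*E)/3 = -⅔ + 2*E)
T - (K(h, 7) - 13*95) = (9 - 48*I*√7) - ((-⅔ + 2*(-1)) - 13*95) = (9 - 48*I*√7) - ((-⅔ - 2) - 1235) = (9 - 48*I*√7) - (-8/3 - 1235) = (9 - 48*I*√7) - 1*(-3713/3) = (9 - 48*I*√7) + 3713/3 = 3740/3 - 48*I*√7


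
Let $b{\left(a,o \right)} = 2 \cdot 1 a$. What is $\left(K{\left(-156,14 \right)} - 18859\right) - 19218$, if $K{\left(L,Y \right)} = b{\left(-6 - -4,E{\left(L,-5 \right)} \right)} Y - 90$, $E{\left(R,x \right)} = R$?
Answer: $-38223$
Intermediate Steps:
$b{\left(a,o \right)} = 2 a$
$K{\left(L,Y \right)} = -90 - 4 Y$ ($K{\left(L,Y \right)} = 2 \left(-6 - -4\right) Y - 90 = 2 \left(-6 + 4\right) Y - 90 = 2 \left(-2\right) Y - 90 = - 4 Y - 90 = -90 - 4 Y$)
$\left(K{\left(-156,14 \right)} - 18859\right) - 19218 = \left(\left(-90 - 56\right) - 18859\right) - 19218 = \left(-146 - 18859\right) - 19218 = -19005 - 19218 = -38223$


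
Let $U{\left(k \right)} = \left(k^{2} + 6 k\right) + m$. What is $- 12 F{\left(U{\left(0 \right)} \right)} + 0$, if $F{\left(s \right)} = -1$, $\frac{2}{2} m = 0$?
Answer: $12$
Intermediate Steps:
$m = 0$
$U{\left(k \right)} = k^{2} + 6 k$ ($U{\left(k \right)} = \left(k^{2} + 6 k\right) + 0 = k^{2} + 6 k$)
$- 12 F{\left(U{\left(0 \right)} \right)} + 0 = \left(-12\right) \left(-1\right) + 0 = 12 + 0 = 12$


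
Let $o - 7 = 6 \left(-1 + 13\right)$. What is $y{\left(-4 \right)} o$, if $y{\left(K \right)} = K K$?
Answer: $1264$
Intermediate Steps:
$y{\left(K \right)} = K^{2}$
$o = 79$ ($o = 7 + 6 \left(-1 + 13\right) = 7 + 6 \cdot 12 = 7 + 72 = 79$)
$y{\left(-4 \right)} o = \left(-4\right)^{2} \cdot 79 = 16 \cdot 79 = 1264$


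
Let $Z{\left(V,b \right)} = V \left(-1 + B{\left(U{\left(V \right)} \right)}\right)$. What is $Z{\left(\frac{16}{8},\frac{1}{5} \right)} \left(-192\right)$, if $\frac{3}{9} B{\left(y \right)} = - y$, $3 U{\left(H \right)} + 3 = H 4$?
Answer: $2304$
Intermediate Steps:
$U{\left(H \right)} = -1 + \frac{4 H}{3}$ ($U{\left(H \right)} = -1 + \frac{H 4}{3} = -1 + \frac{4 H}{3}$)
$B{\left(y \right)} = - 3 y$ ($B{\left(y \right)} = 3 \left(- y\right) = - 3 y$)
$Z{\left(V,b \right)} = V \left(2 - 4 V\right)$ ($Z{\left(V,b \right)} = V \left(-1 - 3 \left(-1 + \frac{4 V}{3}\right)\right) = V \left(-1 - \left(-3 + 4 V\right)\right) = V \left(2 - 4 V\right)$)
$Z{\left(\frac{16}{8},\frac{1}{5} \right)} \left(-192\right) = 2 \cdot \frac{16}{8} \left(1 - 2 \cdot \frac{16}{8}\right) \left(-192\right) = 2 \cdot 16 \cdot \frac{1}{8} \left(1 - 2 \cdot 16 \cdot \frac{1}{8}\right) \left(-192\right) = 2 \cdot 2 \left(1 - 4\right) \left(-192\right) = 2 \cdot 2 \left(-3\right) \left(-192\right) = \left(-12\right) \left(-192\right) = 2304$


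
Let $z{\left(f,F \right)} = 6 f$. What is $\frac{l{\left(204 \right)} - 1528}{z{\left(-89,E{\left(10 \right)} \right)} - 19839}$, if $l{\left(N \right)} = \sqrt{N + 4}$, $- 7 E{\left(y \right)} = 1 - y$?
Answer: $\frac{1528}{20373} - \frac{4 \sqrt{13}}{20373} \approx 0.074293$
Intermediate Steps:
$E{\left(y \right)} = - \frac{1}{7} + \frac{y}{7}$ ($E{\left(y \right)} = - \frac{1 - y}{7} = - \frac{1}{7} + \frac{y}{7}$)
$l{\left(N \right)} = \sqrt{4 + N}$
$\frac{l{\left(204 \right)} - 1528}{z{\left(-89,E{\left(10 \right)} \right)} - 19839} = \frac{\sqrt{4 + 204} - 1528}{6 \left(-89\right) - 19839} = \frac{\sqrt{208} - 1528}{-534 - 19839} = \frac{4 \sqrt{13} - 1528}{-20373} = \left(-1528 + 4 \sqrt{13}\right) \left(- \frac{1}{20373}\right) = \frac{1528}{20373} - \frac{4 \sqrt{13}}{20373}$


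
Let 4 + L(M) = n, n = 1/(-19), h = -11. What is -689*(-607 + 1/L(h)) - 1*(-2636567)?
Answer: 235231921/77 ≈ 3.0550e+6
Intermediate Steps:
n = -1/19 ≈ -0.052632
L(M) = -77/19 (L(M) = -4 - 1/19 = -77/19)
-689*(-607 + 1/L(h)) - 1*(-2636567) = -689*(-607 + 1/(-77/19)) - 1*(-2636567) = -689*(-607 - 19/77) + 2636567 = -689*(-46758/77) + 2636567 = 32216262/77 + 2636567 = 235231921/77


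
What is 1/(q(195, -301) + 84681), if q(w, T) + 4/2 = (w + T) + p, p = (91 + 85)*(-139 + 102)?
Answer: 1/78061 ≈ 1.2810e-5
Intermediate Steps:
p = -6512 (p = 176*(-37) = -6512)
q(w, T) = -6514 + T + w (q(w, T) = -2 + ((w + T) - 6512) = -2 + ((T + w) - 6512) = -2 + (-6512 + T + w) = -6514 + T + w)
1/(q(195, -301) + 84681) = 1/((-6514 - 301 + 195) + 84681) = 1/(-6620 + 84681) = 1/78061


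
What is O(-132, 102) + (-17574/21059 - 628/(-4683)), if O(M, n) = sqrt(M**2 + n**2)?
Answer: -69073990/98619297 + 6*sqrt(773) ≈ 166.12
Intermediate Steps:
O(-132, 102) + (-17574/21059 - 628/(-4683)) = sqrt((-132)**2 + 102**2) + (-17574/21059 - 628/(-4683)) = sqrt(17424 + 10404) + (-17574*1/21059 - 628*(-1/4683)) = sqrt(27828) + (-17574/21059 + 628/4683) = 6*sqrt(773) - 69073990/98619297 = -69073990/98619297 + 6*sqrt(773)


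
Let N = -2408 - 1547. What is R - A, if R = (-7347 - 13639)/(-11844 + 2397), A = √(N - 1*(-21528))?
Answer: 20986/9447 - √17573 ≈ -130.34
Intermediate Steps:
N = -3955
A = √17573 (A = √(-3955 - 1*(-21528)) = √(-3955 + 21528) = √17573 ≈ 132.56)
R = 20986/9447 (R = -20986/(-9447) = -20986*(-1/9447) = 20986/9447 ≈ 2.2214)
R - A = 20986/9447 - √17573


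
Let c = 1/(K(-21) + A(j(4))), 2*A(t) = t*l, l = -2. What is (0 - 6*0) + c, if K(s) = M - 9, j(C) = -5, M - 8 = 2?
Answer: 1/6 ≈ 0.16667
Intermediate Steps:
M = 10 (M = 8 + 2 = 10)
A(t) = -t (A(t) = (t*(-2))/2 = (-2*t)/2 = -t)
K(s) = 1 (K(s) = 10 - 9 = 1)
c = 1/6 (c = 1/(1 - 1*(-5)) = 1/(1 + 5) = 1/6 ≈ 0.16667)
(0 - 6*0) + c = (0 - 6*0) + 1/6 = (0 + 0) + 1/6 = 0 + 1/6 = 1/6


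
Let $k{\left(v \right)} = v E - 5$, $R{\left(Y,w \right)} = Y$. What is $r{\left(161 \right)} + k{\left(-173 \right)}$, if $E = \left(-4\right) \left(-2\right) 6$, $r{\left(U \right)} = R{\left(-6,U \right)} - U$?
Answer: $-8476$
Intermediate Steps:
$r{\left(U \right)} = -6 - U$
$E = 48$ ($E = 8 \cdot 6 = 48$)
$k{\left(v \right)} = -5 + 48 v$ ($k{\left(v \right)} = v 48 - 5 = 48 v - 5 = -5 + 48 v$)
$r{\left(161 \right)} + k{\left(-173 \right)} = \left(-6 - 161\right) + \left(-5 + 48 \left(-173\right)\right) = \left(-6 - 161\right) - 8309 = -167 - 8309 = -8476$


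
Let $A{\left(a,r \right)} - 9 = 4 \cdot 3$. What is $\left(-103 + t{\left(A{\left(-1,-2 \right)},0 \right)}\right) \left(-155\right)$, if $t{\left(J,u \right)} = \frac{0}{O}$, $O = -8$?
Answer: $15965$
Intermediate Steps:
$A{\left(a,r \right)} = 21$ ($A{\left(a,r \right)} = 9 + 4 \cdot 3 = 9 + 12 = 21$)
$t{\left(J,u \right)} = 0$ ($t{\left(J,u \right)} = \frac{0}{-8} = 0 \left(- \frac{1}{8}\right) = 0$)
$\left(-103 + t{\left(A{\left(-1,-2 \right)},0 \right)}\right) \left(-155\right) = \left(-103 + 0\right) \left(-155\right) = \left(-103\right) \left(-155\right) = 15965$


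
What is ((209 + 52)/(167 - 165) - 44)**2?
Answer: 29929/4 ≈ 7482.3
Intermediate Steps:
((209 + 52)/(167 - 165) - 44)**2 = (261/2 - 44)**2 = (173/2)**2 = 29929/4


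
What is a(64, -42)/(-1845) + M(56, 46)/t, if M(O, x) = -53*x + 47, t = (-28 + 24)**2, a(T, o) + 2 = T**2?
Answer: -4476899/29520 ≈ -151.66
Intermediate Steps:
a(T, o) = -2 + T**2
t = 16 (t = (-4)**2 = 16)
M(O, x) = 47 - 53*x
a(64, -42)/(-1845) + M(56, 46)/t = (-2 + 64**2)/(-1845) + (47 - 53*46)/16 = (-2 + 4096)*(-1/1845) + (47 - 2438)*(1/16) = 4094*(-1/1845) - 2391*1/16 = -4094/1845 - 2391/16 = -4476899/29520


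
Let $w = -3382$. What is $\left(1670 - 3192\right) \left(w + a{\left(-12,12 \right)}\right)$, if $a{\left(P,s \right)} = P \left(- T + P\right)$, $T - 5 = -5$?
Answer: $4928236$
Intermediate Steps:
$T = 0$ ($T = 5 - 5 = 0$)
$a{\left(P,s \right)} = P^{2}$ ($a{\left(P,s \right)} = P \left(\left(-1\right) 0 + P\right) = P \left(0 + P\right) = P P = P^{2}$)
$\left(1670 - 3192\right) \left(w + a{\left(-12,12 \right)}\right) = \left(1670 - 3192\right) \left(-3382 + \left(-12\right)^{2}\right) = - 1522 \left(-3382 + 144\right) = \left(-1522\right) \left(-3238\right) = 4928236$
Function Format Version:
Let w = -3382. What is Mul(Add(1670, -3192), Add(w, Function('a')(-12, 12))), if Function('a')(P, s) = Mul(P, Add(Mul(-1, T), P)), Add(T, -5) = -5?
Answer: 4928236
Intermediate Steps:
T = 0 (T = Add(5, -5) = 0)
Function('a')(P, s) = Pow(P, 2) (Function('a')(P, s) = Mul(P, Add(Mul(-1, 0), P)) = Mul(P, Add(0, P)) = Mul(P, P) = Pow(P, 2))
Mul(Add(1670, -3192), Add(w, Function('a')(-12, 12))) = Mul(Add(1670, -3192), Add(-3382, Pow(-12, 2))) = Mul(-1522, Add(-3382, 144)) = Mul(-1522, -3238) = 4928236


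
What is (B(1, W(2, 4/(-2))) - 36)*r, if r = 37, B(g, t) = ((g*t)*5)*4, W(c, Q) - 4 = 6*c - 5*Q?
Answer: 17908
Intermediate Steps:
W(c, Q) = 4 - 5*Q + 6*c (W(c, Q) = 4 + (6*c - 5*Q) = 4 + (-5*Q + 6*c) = 4 - 5*Q + 6*c)
B(g, t) = 20*g*t (B(g, t) = (5*g*t)*4 = 20*g*t)
(B(1, W(2, 4/(-2))) - 36)*r = (20*1*(4 - 20/(-2) + 6*2) - 36)*37 = (20*1*(4 - 20*(-1)/2 + 12) - 36)*37 = (20*1*(4 - 5*(-2) + 12) - 36)*37 = (20*1*(4 + 10 + 12) - 36)*37 = (20*1*26 - 36)*37 = (520 - 36)*37 = 484*37 = 17908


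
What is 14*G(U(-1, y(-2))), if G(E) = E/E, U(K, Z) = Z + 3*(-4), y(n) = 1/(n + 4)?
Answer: 14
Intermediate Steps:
y(n) = 1/(4 + n)
U(K, Z) = -12 + Z (U(K, Z) = Z - 12 = -12 + Z)
G(E) = 1
14*G(U(-1, y(-2))) = 14*1 = 14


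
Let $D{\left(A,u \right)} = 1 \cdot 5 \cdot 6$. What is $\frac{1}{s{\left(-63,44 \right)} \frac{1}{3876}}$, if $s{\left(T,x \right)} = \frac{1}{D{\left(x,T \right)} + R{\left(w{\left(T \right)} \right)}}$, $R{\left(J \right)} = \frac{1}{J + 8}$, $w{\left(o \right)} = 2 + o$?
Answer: $\frac{6158964}{53} \approx 1.1621 \cdot 10^{5}$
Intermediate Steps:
$R{\left(J \right)} = \frac{1}{8 + J}$
$D{\left(A,u \right)} = 30$ ($D{\left(A,u \right)} = 5 \cdot 6 = 30$)
$s{\left(T,x \right)} = \frac{1}{30 + \frac{1}{10 + T}}$ ($s{\left(T,x \right)} = \frac{1}{30 + \frac{1}{8 + \left(2 + T\right)}} = \frac{1}{30 + \frac{1}{10 + T}}$)
$\frac{1}{s{\left(-63,44 \right)} \frac{1}{3876}} = \frac{1}{\frac{10 - 63}{301 + 30 \left(-63\right)} \frac{1}{3876}} = \frac{1}{\frac{1}{301 - 1890} \left(-53\right) \frac{1}{3876}} = \frac{1}{\frac{1}{-1589} \left(-53\right) \frac{1}{3876}} = \frac{1}{\left(- \frac{1}{1589}\right) \left(-53\right) \frac{1}{3876}} = \frac{1}{\frac{53}{1589} \cdot \frac{1}{3876}} = \frac{1}{\frac{53}{6158964}} = \frac{6158964}{53}$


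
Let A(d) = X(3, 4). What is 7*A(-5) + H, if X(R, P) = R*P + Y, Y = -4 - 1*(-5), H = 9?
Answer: 100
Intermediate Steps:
Y = 1 (Y = -4 + 5 = 1)
X(R, P) = 1 + P*R (X(R, P) = R*P + 1 = P*R + 1 = 1 + P*R)
A(d) = 13 (A(d) = 1 + 4*3 = 1 + 12 = 13)
7*A(-5) + H = 7*13 + 9 = 91 + 9 = 100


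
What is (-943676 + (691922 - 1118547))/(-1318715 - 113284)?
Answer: 456767/477333 ≈ 0.95691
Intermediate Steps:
(-943676 + (691922 - 1118547))/(-1318715 - 113284) = (-943676 - 426625)/(-1431999) = -1370301*(-1/1431999) = 456767/477333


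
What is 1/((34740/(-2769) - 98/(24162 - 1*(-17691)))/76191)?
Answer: -420468947847/69249742 ≈ -6071.8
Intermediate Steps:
1/((34740/(-2769) - 98/(24162 - 1*(-17691)))/76191) = 1/((34740*(-1/2769) - 98/(24162 + 17691))*(1/76191)) = 1/((-11580/923 - 98/41853)*(1/76191)) = 1/((-11580/923 - 98*1/41853)*(1/76191)) = 1/((-11580/923 - 14/5979)*(1/76191)) = 1/(-69249742/5518617*1/76191) = 1/(-69249742/420468947847) = -420468947847/69249742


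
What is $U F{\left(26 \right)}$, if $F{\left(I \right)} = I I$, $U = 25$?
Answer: $16900$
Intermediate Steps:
$F{\left(I \right)} = I^{2}$
$U F{\left(26 \right)} = 25 \cdot 26^{2} = 25 \cdot 676 = 16900$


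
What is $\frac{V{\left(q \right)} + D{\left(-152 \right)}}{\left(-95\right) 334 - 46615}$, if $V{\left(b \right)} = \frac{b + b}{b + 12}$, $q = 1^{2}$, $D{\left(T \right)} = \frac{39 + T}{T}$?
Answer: $- \frac{197}{17201080} \approx -1.1453 \cdot 10^{-5}$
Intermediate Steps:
$D{\left(T \right)} = \frac{39 + T}{T}$
$q = 1$
$V{\left(b \right)} = \frac{2 b}{12 + b}$
$\frac{V{\left(q \right)} + D{\left(-152 \right)}}{\left(-95\right) 334 - 46615} = \frac{2 \cdot 1 \frac{1}{12 + 1} + \frac{39 - 152}{-152}}{\left(-95\right) 334 - 46615} = \frac{2 \cdot 1 \cdot \frac{1}{13} - - \frac{113}{152}}{-31730 - 46615} = \frac{2 \cdot 1 \cdot \frac{1}{13} + \frac{113}{152}}{-78345} = \left(\frac{2}{13} + \frac{113}{152}\right) \left(- \frac{1}{78345}\right) = \frac{1773}{1976} \left(- \frac{1}{78345}\right) = - \frac{197}{17201080}$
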